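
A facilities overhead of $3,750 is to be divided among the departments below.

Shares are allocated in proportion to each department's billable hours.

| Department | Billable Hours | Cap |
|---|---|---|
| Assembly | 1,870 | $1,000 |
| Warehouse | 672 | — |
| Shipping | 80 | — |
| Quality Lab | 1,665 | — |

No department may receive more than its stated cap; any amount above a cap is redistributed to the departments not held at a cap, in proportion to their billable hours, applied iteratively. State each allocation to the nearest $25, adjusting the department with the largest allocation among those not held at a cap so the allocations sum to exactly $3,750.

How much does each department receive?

Combined billable hours = 4,287.
Unconstrained shares: Assembly 1,635.76; Warehouse 587.82; Shipping 69.98; Quality Lab 1,456.44.
Capped: Assembly ($1,000); remaining pool $2,750 reallocated over remaining billable hours 2,417.
Remaining shares: Warehouse 764.58 → $775; Shipping 91.02 → $100; Quality Lab 1,894.39 → $1,900.
Rounding difference −$25 applied to Quality Lab → $1,875.

Assembly: $1,000 · Warehouse: $775 · Shipping: $100 · Quality Lab: $1,875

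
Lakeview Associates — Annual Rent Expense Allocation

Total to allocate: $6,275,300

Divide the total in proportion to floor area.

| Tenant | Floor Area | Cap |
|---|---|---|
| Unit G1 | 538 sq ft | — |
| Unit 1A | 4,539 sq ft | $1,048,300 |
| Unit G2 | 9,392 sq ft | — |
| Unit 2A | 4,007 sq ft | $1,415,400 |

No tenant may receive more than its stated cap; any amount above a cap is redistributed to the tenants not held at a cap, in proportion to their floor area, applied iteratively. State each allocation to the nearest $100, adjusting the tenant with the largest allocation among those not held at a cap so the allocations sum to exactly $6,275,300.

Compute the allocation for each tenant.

Unit G1: $206,500 | Unit 1A: $1,048,300 | Unit G2: $3,605,100 | Unit 2A: $1,415,400

Floor area total: 18,476.
Unconstrained shares: Unit G1 182,729.56; Unit 1A 1,541,653.32; Unit G2 3,189,955.49; Unit 2A 1,360,961.63.
Capped: Unit 1A ($1,048,300); remaining pool $5,227,000 reallocated over remaining floor area 13,937.
Capped: Unit 2A ($1,415,400); remaining pool $3,811,600 reallocated over remaining floor area 9,930.
Shares after redistribution: Unit G1 206,509.65 → $206,500; Unit G2 3,605,090.35 → $3,605,100.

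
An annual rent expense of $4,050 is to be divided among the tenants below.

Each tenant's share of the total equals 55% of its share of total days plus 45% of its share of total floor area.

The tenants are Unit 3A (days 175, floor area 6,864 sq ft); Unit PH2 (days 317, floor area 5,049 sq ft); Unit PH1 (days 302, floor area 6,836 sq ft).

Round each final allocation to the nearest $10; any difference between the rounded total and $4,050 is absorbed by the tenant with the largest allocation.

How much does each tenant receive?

Unit 3A: $1,160 · Unit PH2: $1,380 · Unit PH1: $1,510

Days total 794; floor area total 18,749.
Blended shares (55% days + 45% floor area): Unit 3A 0.2860; Unit PH2 0.3408; Unit PH1 0.3733.
Pro-rata amounts: Unit 3A 1,158.16; Unit PH2 1,380.11; Unit PH1 1,511.73.
Rounded to nearest $10: Unit 3A $1,160; Unit PH2 $1,380; Unit PH1 $1,510. Sum = $4,050.
No rounding difference to absorb.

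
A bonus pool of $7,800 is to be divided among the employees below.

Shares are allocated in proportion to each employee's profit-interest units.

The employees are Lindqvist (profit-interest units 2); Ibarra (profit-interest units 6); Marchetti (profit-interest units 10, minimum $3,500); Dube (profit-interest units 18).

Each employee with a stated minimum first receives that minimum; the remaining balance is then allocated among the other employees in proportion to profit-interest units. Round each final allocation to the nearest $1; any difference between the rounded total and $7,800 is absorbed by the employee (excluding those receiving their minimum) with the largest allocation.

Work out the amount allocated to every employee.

Lindqvist: $331; Ibarra: $992; Marchetti: $3,500; Dube: $2,977

Fund the minimums — Marchetti $3,500. Residual $4,300.
Residual split over remaining profit-interest units 26: Lindqvist 330.77 → $331; Ibarra 992.31 → $992; Dube 2,976.92 → $2,977.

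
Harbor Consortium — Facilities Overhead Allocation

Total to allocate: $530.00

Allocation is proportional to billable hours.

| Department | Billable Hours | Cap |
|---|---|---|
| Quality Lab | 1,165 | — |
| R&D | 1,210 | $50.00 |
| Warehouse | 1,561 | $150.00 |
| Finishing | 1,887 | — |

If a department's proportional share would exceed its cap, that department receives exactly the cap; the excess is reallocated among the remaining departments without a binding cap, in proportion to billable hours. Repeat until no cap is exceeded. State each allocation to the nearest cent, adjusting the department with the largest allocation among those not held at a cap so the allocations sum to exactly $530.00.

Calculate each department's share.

Sum of billable hours: 5,823.
Unconstrained shares: Quality Lab 106.0364; R&D 110.1322; Warehouse 142.0797; Finishing 171.7517.
Capped: R&D ($50.00); residual $480.00 reallocated over remaining billable hours 4,613.
Capped: Warehouse ($150.00); residual $330.00 reallocated over remaining billable hours 3,052.
Redistributed shares: Quality Lab 125.9666 → $125.97; Finishing 204.0334 → $204.03.

Quality Lab: $125.97; R&D: $50.00; Warehouse: $150.00; Finishing: $204.03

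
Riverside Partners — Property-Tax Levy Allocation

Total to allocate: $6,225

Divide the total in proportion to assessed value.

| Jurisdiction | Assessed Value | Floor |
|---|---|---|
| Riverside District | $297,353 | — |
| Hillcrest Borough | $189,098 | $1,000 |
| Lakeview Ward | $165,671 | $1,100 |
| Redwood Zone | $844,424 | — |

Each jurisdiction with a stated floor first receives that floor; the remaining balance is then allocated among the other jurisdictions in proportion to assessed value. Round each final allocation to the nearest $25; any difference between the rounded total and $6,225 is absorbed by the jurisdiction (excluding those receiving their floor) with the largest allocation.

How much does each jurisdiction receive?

Riverside District: $1,075 · Hillcrest Borough: $1,000 · Lakeview Ward: $1,100 · Redwood Zone: $3,050

Guaranteed amounts: Hillcrest Borough $1,000; Lakeview Ward $1,100. Residual $4,125.
Residual split over remaining assessed value 1,141,777: Riverside District 1,074.27 → $1,075; Redwood Zone 3,050.73 → $3,050.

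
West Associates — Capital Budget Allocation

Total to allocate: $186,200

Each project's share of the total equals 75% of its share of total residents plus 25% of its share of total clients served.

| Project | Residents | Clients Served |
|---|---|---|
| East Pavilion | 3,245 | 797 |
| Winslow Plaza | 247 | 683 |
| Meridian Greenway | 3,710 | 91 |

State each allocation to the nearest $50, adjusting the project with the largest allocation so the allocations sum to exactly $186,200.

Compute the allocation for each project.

East Pavilion: $86,500 · Winslow Plaza: $25,050 · Meridian Greenway: $74,650

Totals — residents 7,202, clients served 1,571.
Composite weights (75% residents + 25% clients served): East Pavilion 0.4648; Winslow Plaza 0.1344; Meridian Greenway 0.4008.
Unrounded shares: East Pavilion 86,537.76; Winslow Plaza 25,027.28; Meridian Greenway 74,634.96.
Rounded to nearest $50: East Pavilion $86,550; Winslow Plaza $25,050; Meridian Greenway $74,650. Sum = $186,250.
Difference $186,200 − $186,250 = −$50 applied to largest allocation (East Pavilion): East Pavilion becomes $86,500.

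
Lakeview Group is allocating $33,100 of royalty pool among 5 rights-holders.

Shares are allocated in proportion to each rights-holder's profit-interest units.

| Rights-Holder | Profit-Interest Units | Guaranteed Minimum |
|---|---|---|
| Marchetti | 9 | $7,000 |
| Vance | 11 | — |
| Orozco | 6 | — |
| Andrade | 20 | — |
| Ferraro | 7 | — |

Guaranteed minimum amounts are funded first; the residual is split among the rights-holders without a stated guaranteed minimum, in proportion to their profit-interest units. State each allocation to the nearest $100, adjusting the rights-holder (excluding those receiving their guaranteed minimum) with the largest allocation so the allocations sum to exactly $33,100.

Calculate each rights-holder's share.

Fund the minimums — Marchetti $7,000. Balance $26,100.
Balance split over remaining profit-interest units 44: Vance 6,525.00 → $6,500; Orozco 3,559.09 → $3,600; Andrade 11,863.64 → $11,900; Ferraro 4,152.27 → $4,200.
Rounding difference −$100 applied to Andrade → $11,800.

Marchetti: $7,000 · Vance: $6,500 · Orozco: $3,600 · Andrade: $11,800 · Ferraro: $4,200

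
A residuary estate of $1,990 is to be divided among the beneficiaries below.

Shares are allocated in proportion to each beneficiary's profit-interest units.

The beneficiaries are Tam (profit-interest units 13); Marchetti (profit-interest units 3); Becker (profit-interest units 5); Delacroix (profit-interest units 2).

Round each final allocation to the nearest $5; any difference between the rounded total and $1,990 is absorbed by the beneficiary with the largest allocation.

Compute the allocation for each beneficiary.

Profit-interest units total: 23.
Pro-rata amounts: Tam 13/23 × $1,990 = 1,124.78; Marchetti 3/23 × $1,990 = 259.57; Becker 5/23 × $1,990 = 432.61; Delacroix 2/23 × $1,990 = 173.04.
After rounding ($5): Tam $1,125; Marchetti $260; Becker $435; Delacroix $175. Sum = $1,995.
Difference $1,990 − $1,995 = −$5 applied to largest allocation (Tam): Tam becomes $1,120.

Tam: $1,120; Marchetti: $260; Becker: $435; Delacroix: $175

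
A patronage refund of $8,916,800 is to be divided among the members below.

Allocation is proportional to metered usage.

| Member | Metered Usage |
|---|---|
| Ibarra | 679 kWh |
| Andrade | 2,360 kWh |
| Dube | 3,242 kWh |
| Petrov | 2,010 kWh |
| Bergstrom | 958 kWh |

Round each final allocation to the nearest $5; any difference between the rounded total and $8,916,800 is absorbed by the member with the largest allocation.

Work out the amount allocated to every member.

Sum of metered usage: 9,249.
Proportional shares: Ibarra 679/9,249 × $8,916,800 = 654,612.09; Andrade 2,360/9,249 × $8,916,800 = 2,275,234.94; Dube 3,242/9,249 × $8,916,800 = 3,125,555.80; Petrov 2,010/9,249 × $8,916,800 = 1,937,806.03; Bergstrom 958/9,249 × $8,916,800 = 923,591.13.
At nearest $5: Ibarra $654,610; Andrade $2,275,235; Dube $3,125,555; Petrov $1,937,805; Bergstrom $923,590. Sum = $8,916,795.
Difference $8,916,800 − $8,916,795 = +$5 applied to largest allocation (Dube): Dube becomes $3,125,560.

Ibarra: $654,610 | Andrade: $2,275,235 | Dube: $3,125,560 | Petrov: $1,937,805 | Bergstrom: $923,590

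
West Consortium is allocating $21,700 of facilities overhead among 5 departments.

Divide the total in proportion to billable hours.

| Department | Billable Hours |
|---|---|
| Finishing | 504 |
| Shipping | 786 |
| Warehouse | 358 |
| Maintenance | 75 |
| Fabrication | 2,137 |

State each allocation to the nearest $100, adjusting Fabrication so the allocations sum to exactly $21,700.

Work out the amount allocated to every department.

Finishing: $2,800 | Shipping: $4,400 | Warehouse: $2,000 | Maintenance: $400 | Fabrication: $12,100

Sum of billable hours: 3,860.
Pro-rata amounts: Finishing 504/3,860 × $21,700 = 2,833.37; Shipping 786/3,860 × $21,700 = 4,418.70; Warehouse 358/3,860 × $21,700 = 2,012.59; Maintenance 75/3,860 × $21,700 = 421.63; Fabrication 2,137/3,860 × $21,700 = 12,013.70.
Rounded to nearest $100: Finishing $2,800; Shipping $4,400; Warehouse $2,000; Maintenance $400; Fabrication $12,000. Sum = $21,600.
Difference $21,700 − $21,600 = +$100 applied to Fabrication: Fabrication becomes $12,100.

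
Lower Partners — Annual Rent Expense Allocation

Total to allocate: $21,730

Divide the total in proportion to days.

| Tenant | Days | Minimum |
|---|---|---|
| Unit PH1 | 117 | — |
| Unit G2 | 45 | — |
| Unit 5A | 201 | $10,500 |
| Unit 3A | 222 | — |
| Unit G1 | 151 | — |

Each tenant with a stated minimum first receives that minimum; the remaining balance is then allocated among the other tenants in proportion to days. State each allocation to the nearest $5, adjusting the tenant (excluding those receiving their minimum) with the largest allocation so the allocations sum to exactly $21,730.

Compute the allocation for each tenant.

Unit PH1: $2,455; Unit G2: $945; Unit 5A: $10,500; Unit 3A: $4,660; Unit G1: $3,170

Minimums first: Unit 5A $10,500. Remaining pool $11,230.
Remaining pool split over remaining days 535: Unit PH1 2,455.91 → $2,455; Unit G2 944.58 → $945; Unit 3A 4,659.93 → $4,660; Unit G1 3,169.59 → $3,170.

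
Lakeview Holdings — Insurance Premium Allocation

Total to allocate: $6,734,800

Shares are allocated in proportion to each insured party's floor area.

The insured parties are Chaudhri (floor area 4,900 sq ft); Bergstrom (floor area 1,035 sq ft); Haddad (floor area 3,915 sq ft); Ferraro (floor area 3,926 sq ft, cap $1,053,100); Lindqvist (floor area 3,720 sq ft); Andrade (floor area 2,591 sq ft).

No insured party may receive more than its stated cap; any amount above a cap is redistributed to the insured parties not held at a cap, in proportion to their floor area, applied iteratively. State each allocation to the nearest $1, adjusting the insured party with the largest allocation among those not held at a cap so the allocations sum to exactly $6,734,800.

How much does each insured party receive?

Combined floor area = 20,087.
Unconstrained shares: Chaudhri 1,642,879.47; Bergstrom 347,016.38; Haddad 1,312,627.17; Ferraro 1,316,315.27; Lindqvist 1,247,247.27; Andrade 868,714.43.
Cap binds for Ferraro ($1,053,100); remaining pool $5,681,700 reallocated over remaining floor area 16,161.
Redistributed shares: Chaudhri 1,722,686.10 → $1,722,686; Bergstrom 363,873.49 → $363,873; Haddad 1,376,391.03 → $1,376,391; Lindqvist 1,307,835.16 → $1,307,835; Andrade 910,914.22 → $910,914.
Rounding difference +$1 applied to Chaudhri → $1,722,687.

Chaudhri: $1,722,687; Bergstrom: $363,873; Haddad: $1,376,391; Ferraro: $1,053,100; Lindqvist: $1,307,835; Andrade: $910,914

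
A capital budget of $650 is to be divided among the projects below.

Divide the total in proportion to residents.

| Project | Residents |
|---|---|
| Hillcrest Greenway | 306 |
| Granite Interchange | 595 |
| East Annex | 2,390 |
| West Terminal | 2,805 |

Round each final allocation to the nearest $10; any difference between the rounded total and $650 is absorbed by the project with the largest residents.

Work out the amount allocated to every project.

Hillcrest Greenway: $30 · Granite Interchange: $60 · East Annex: $250 · West Terminal: $310

Residents total: 6,096.
Proportional shares: Hillcrest Greenway 306/6,096 × $650 = 32.63; Granite Interchange 595/6,096 × $650 = 63.44; East Annex 2,390/6,096 × $650 = 254.84; West Terminal 2,805/6,096 × $650 = 299.09.
Rounded to nearest $10: Hillcrest Greenway $30; Granite Interchange $60; East Annex $250; West Terminal $300. Sum = $640.
Difference $650 − $640 = +$10 applied to largest residents (West Terminal): West Terminal becomes $310.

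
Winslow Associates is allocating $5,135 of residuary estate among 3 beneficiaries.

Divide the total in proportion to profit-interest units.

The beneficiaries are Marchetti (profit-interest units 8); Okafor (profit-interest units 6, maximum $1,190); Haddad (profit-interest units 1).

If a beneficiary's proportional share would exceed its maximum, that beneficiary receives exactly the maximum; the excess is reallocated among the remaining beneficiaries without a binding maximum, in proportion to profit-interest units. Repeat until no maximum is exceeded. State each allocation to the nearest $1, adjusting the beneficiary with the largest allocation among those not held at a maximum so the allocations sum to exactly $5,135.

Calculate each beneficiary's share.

Total profit-interest units = 15.
Proportional shares (ignoring caps): Marchetti 2,738.67; Okafor 2,054.00; Haddad 342.33.
Cap binds for Okafor ($1,190); residual $3,945 reallocated over remaining profit-interest units 9.
Redistributed shares: Marchetti 3,506.67 → $3,507; Haddad 438.33 → $438.

Marchetti: $3,507; Okafor: $1,190; Haddad: $438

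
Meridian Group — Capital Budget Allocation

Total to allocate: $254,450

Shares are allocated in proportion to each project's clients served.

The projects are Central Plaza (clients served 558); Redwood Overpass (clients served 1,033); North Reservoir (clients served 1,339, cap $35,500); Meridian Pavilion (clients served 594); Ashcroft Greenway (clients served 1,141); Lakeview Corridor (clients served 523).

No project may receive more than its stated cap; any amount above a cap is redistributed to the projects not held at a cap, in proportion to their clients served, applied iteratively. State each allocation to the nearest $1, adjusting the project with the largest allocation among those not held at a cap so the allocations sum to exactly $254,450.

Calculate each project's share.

Central Plaza: $31,742 | Redwood Overpass: $58,762 | North Reservoir: $35,500 | Meridian Pavilion: $33,790 | Ashcroft Greenway: $64,905 | Lakeview Corridor: $29,751

Sum of clients served: 5,188.
Pro-rata shares before constraints: Central Plaza 27,367.60; Redwood Overpass 50,664.39; North Reservoir 65,672.43; Meridian Pavilion 29,133.25; Ashcroft Greenway 55,961.34; Lakeview Corridor 25,650.99.
Held at cap: North Reservoir ($35,500); remaining pool $218,950 reallocated over remaining clients served 3,849.
Redistributed shares: Central Plaza 31,741.78 → $31,742; Redwood Overpass 58,762.11 → $58,762; Meridian Pavilion 33,789.63 → $33,790; Ashcroft Greenway 64,905.68 → $64,906; Lakeview Corridor 29,750.81 → $29,751.
Rounding difference −$1 applied to Ashcroft Greenway → $64,905.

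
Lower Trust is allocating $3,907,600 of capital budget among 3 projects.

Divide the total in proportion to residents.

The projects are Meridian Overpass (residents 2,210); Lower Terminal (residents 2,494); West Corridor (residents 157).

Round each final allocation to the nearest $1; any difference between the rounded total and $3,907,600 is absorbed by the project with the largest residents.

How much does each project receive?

Sum of residents: 2,210 + 2,494 + 157 = 4,861.
Raw shares: Meridian Overpass 1,776,547.21; Lower Terminal 2,004,845.59; West Corridor 126,207.20.
At nearest $1: Meridian Overpass $1,776,547; Lower Terminal $2,004,846; West Corridor $126,207. Sum = $3,907,600.
Sum already equals the total — no adjustment.

Meridian Overpass: $1,776,547 · Lower Terminal: $2,004,846 · West Corridor: $126,207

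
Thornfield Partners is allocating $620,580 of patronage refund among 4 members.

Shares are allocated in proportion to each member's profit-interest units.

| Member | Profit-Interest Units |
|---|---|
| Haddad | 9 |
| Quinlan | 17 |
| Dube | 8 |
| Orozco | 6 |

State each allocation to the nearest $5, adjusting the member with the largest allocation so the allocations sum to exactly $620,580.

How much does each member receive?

Haddad: $139,630 | Quinlan: $263,750 | Dube: $124,115 | Orozco: $93,085

Profit-interest units total: 40.
Raw shares: Haddad 9/40 × $620,580 = 139,630.50; Quinlan 17/40 × $620,580 = 263,746.50; Dube 8/40 × $620,580 = 124,116.00; Orozco 6/40 × $620,580 = 93,087.00.
Rounded to nearest $5: Haddad $139,630; Quinlan $263,745; Dube $124,115; Orozco $93,085. Sum = $620,575.
Difference $620,580 − $620,575 = +$5 applied to largest allocation (Quinlan): Quinlan becomes $263,750.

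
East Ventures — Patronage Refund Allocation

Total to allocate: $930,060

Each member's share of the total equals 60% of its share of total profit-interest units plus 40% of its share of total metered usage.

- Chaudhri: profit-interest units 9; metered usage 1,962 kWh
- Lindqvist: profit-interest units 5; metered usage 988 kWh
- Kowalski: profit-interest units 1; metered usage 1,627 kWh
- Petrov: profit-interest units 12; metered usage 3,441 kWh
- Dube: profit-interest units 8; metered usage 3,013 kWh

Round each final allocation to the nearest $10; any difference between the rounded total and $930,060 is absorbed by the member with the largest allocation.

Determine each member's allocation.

Chaudhri: $209,660 | Lindqvist: $113,040 | Kowalski: $70,810 | Petrov: $307,380 | Dube: $229,170

Profit-interest units total 35; metered usage total 11,031.
Combined weights (60% profit-interest units + 40% metered usage): Chaudhri 0.2254; Lindqvist 0.1215; Kowalski 0.0761; Petrov 0.3305; Dube 0.2464.
Raw shares: Chaudhri 209,664.05; Lindqvist 113,040.04; Kowalski 70,814.98; Petrov 307,375.45; Dube 229,165.47.
At nearest $10: Chaudhri $209,660; Lindqvist $113,040; Kowalski $70,810; Petrov $307,380; Dube $229,170. Sum = $930,060.
Rounded total matches; no reconciliation needed.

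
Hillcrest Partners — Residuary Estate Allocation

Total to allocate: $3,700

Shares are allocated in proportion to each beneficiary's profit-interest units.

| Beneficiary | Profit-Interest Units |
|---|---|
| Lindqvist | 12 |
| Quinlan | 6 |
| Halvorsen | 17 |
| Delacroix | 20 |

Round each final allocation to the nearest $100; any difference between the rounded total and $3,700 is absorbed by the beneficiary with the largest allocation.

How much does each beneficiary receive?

Profit-interest units total: 55.
Raw shares: Lindqvist 12/55 × $3,700 = 807.27; Quinlan 6/55 × $3,700 = 403.64; Halvorsen 17/55 × $3,700 = 1,143.64; Delacroix 20/55 × $3,700 = 1,345.45.
After rounding ($100): Lindqvist $800; Quinlan $400; Halvorsen $1,100; Delacroix $1,300. Sum = $3,600.
Difference $3,700 − $3,600 = +$100 applied to largest allocation (Delacroix): Delacroix becomes $1,400.

Lindqvist: $800 | Quinlan: $400 | Halvorsen: $1,100 | Delacroix: $1,400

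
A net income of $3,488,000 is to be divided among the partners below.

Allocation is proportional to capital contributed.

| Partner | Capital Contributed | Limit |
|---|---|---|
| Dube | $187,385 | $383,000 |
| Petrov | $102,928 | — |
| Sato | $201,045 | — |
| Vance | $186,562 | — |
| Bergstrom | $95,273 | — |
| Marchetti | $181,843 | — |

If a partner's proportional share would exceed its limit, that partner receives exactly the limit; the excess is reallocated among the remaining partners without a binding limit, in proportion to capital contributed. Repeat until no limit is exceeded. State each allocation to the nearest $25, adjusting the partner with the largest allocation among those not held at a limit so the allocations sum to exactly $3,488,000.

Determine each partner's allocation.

Sum of capital contributed: 955,036.
Unconstrained shares: Dube 684,370.93; Petrov 375,915.53; Sato 734,260.24; Vance 681,365.16; Bergstrom 347,957.80; Marchetti 664,130.34.
Capped: Dube ($383,000); residual $3,105,000 reallocated over remaining capital contributed 767,651.
Redistributed shares: Petrov 416,323.88 → $416,325; Sato 813,188.19 → $813,200; Vance 754,607.25 → $754,600; Bergstrom 385,360.88 → $385,350; Marchetti 735,519.81 → $735,525.

Dube: $383,000; Petrov: $416,325; Sato: $813,200; Vance: $754,600; Bergstrom: $385,350; Marchetti: $735,525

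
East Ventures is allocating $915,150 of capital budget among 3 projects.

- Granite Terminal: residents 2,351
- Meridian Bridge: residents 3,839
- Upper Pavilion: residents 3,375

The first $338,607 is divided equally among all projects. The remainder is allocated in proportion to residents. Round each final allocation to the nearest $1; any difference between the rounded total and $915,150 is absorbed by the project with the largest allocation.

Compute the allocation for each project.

Equal tier: $338,607 ÷ 3 = $112,869 apiece.
Remainder $576,543 by residents (total 9,565): Granite Terminal 141,709.63 → $141,710; Meridian Bridge 231,400.79 → $231,401; Upper Pavilion 203,432.58 → $203,433.
Rounding difference −$1 on remainder applied to Meridian Bridge.
Totals: Granite Terminal $112,869 + $141,710 = $254,579; Meridian Bridge $112,869 + $231,400 = $344,269; Upper Pavilion $112,869 + $203,433 = $316,302.

Granite Terminal: $254,579 | Meridian Bridge: $344,269 | Upper Pavilion: $316,302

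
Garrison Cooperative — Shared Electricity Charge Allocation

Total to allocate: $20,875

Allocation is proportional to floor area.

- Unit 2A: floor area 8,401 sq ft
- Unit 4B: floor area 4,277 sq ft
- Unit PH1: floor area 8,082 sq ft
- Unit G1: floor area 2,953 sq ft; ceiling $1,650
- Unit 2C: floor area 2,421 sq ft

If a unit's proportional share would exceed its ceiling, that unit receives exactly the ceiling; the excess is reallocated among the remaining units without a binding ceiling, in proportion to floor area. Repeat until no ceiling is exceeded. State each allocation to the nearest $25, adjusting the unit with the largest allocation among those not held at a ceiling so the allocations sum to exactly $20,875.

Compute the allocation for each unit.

Sum of floor area: 26,134.
Pro-rata shares before constraints: Unit 2A 6,710.45; Unit 4B 3,416.33; Unit PH1 6,455.64; Unit G1 2,358.76; Unit 2C 1,933.82.
Cap binds for Unit G1 ($1,650); remaining pool $19,225 reallocated over remaining floor area 23,181.
Redistributed shares: Unit 2A 6,967.31 → $6,975; Unit 4B 3,547.10 → $3,550; Unit PH1 6,702.75 → $6,700; Unit 2C 2,007.84 → $2,000.

Unit 2A: $6,975 | Unit 4B: $3,550 | Unit PH1: $6,700 | Unit G1: $1,650 | Unit 2C: $2,000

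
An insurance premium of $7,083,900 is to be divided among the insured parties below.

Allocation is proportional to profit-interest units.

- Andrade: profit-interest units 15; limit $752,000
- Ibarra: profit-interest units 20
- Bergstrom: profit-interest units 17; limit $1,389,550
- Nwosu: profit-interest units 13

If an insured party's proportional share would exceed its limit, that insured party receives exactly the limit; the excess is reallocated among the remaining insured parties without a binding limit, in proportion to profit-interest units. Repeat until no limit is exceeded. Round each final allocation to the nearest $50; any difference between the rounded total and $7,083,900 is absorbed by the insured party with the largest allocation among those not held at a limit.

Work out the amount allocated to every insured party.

Combined profit-interest units = 65.
Pro-rata shares before constraints: Andrade 1,634,746.15; Ibarra 2,179,661.54; Bergstrom 1,852,712.31; Nwosu 1,416,780.00.
Capped: Andrade ($752,000), Bergstrom ($1,389,550); balance $4,942,350 reallocated over remaining profit-interest units 33.
Redistributed shares: Ibarra 2,995,363.64 → $2,995,350; Nwosu 1,946,986.36 → $1,947,000.

Andrade: $752,000 · Ibarra: $2,995,350 · Bergstrom: $1,389,550 · Nwosu: $1,947,000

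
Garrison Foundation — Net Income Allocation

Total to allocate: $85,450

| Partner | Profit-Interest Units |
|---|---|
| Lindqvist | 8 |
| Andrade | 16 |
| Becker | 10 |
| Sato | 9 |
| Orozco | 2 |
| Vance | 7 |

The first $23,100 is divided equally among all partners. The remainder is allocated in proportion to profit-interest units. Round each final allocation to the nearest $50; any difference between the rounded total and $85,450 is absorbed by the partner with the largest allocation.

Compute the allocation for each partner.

$23,100 shared equally gives $3,850 per partner.
Remainder $62,350 by profit-interest units (total 52): Lindqvist 9,592.31 → $9,600; Andrade 19,184.62 → $19,200; Becker 11,990.38 → $12,000; Sato 10,791.35 → $10,800; Orozco 2,398.08 → $2,400; Vance 8,393.27 → $8,400.
Rounding difference −$50 on remainder applied to Andrade.
Totals: Lindqvist $3,850 + $9,600 = $13,450; Andrade $3,850 + $19,150 = $23,000; Becker $3,850 + $12,000 = $15,850; Sato $3,850 + $10,800 = $14,650; Orozco $3,850 + $2,400 = $6,250; Vance $3,850 + $8,400 = $12,250.

Lindqvist: $13,450; Andrade: $23,000; Becker: $15,850; Sato: $14,650; Orozco: $6,250; Vance: $12,250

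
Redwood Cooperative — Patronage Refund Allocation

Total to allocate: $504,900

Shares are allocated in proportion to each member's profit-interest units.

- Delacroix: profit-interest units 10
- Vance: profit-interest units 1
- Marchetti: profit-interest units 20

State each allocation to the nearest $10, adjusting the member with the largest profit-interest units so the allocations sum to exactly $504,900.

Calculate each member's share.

Combined profit-interest units = 10 + 1 + 20 = 31.
Raw shares: Delacroix 162,870.97; Vance 16,287.10; Marchetti 325,741.94.
Rounded to nearest $10: Delacroix $162,870; Vance $16,290; Marchetti $325,740. Sum = $504,900.
Rounded total matches; no reconciliation needed.

Delacroix: $162,870 | Vance: $16,290 | Marchetti: $325,740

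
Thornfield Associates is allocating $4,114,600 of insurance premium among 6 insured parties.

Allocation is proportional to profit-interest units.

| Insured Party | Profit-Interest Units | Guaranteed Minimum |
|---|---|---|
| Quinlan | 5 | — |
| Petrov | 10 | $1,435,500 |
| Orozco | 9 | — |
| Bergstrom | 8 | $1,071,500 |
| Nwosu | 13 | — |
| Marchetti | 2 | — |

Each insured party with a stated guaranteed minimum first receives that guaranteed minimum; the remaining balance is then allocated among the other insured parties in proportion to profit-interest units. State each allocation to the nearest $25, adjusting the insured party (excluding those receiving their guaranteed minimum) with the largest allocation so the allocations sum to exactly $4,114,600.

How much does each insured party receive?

Quinlan: $277,175 | Petrov: $1,435,500 | Orozco: $498,900 | Bergstrom: $1,071,500 | Nwosu: $720,650 | Marchetti: $110,875

Minimums first: Petrov $1,435,500; Bergstrom $1,071,500. Remaining pool $1,607,600.
Remaining pool split over remaining profit-interest units 29: Quinlan 277,172.41 → $277,175; Orozco 498,910.34 → $498,900; Nwosu 720,648.28 → $720,650; Marchetti 110,868.97 → $110,875.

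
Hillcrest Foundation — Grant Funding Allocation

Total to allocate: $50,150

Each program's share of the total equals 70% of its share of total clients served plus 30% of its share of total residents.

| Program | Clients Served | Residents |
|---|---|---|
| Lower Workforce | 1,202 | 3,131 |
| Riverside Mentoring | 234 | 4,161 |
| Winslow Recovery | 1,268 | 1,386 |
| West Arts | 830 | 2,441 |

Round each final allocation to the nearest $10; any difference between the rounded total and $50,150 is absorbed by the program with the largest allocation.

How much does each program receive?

Lower Workforce: $16,180; Riverside Mentoring: $7,950; Winslow Recovery: $14,470; West Arts: $11,550

Clients served total 3,534; residents total 11,119.
Composite weights (70% clients served + 30% residents): Lower Workforce 0.3226; Riverside Mentoring 0.1586; Winslow Recovery 0.2886; West Arts 0.2303.
Raw shares: Lower Workforce 16,176.59; Riverside Mentoring 7,954.64; Winslow Recovery 14,471.06; West Arts 11,547.70.
At nearest $10: Lower Workforce $16,180; Riverside Mentoring $7,950; Winslow Recovery $14,470; West Arts $11,550. Sum = $50,150.
Rounded total matches; no reconciliation needed.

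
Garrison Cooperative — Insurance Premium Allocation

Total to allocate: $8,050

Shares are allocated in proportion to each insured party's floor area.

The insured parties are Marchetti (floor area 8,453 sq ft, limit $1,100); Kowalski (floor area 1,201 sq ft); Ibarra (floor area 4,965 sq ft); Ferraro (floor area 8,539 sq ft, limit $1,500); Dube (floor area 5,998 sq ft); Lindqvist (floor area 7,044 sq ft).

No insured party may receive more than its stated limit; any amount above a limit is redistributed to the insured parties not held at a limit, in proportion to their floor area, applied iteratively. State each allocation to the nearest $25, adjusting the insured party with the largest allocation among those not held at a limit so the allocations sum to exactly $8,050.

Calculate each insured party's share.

Combined floor area = 36,200.
Pro-rata shares before constraints: Marchetti 1,879.74; Kowalski 267.07; Ibarra 1,104.10; Ferraro 1,898.87; Dube 1,333.81; Lindqvist 1,566.41.
Cap binds for Marchetti ($1,100), Ferraro ($1,500); residual $5,450 reallocated over remaining floor area 19,208.
Remaining shares: Kowalski 340.77 → $350; Ibarra 1,408.75 → $1,400; Dube 1,701.85 → $1,700; Lindqvist 1,998.64 → $2,000.

Marchetti: $1,100 · Kowalski: $350 · Ibarra: $1,400 · Ferraro: $1,500 · Dube: $1,700 · Lindqvist: $2,000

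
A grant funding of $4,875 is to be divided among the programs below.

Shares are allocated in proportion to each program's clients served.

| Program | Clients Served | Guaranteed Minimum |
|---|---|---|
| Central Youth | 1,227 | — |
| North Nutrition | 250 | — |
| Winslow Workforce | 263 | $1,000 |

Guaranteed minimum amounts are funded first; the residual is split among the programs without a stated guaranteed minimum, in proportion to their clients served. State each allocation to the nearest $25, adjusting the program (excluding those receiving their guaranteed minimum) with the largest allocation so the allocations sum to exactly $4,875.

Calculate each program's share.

Fund the minimums — Winslow Workforce $1,000. Remaining pool $3,875.
Remaining pool split over remaining clients served 1,477: Central Youth 3,219.11 → $3,225; North Nutrition 655.89 → $650.

Central Youth: $3,225 · North Nutrition: $650 · Winslow Workforce: $1,000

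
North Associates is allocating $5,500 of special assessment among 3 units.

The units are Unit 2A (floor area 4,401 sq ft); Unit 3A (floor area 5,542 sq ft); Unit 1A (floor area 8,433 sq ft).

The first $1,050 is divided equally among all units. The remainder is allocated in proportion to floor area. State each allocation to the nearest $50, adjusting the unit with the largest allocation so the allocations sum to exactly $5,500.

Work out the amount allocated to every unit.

Unit 2A: $1,400 | Unit 3A: $1,700 | Unit 1A: $2,400

Equal tier: $1,050 ÷ 3 = $350 apiece.
Remainder $4,450 by floor area (total 18,376): Unit 2A 1,065.76 → $1,050; Unit 3A 1,342.07 → $1,350; Unit 1A 2,042.17 → $2,050.
Totals: Unit 2A $350 + $1,050 = $1,400; Unit 3A $350 + $1,350 = $1,700; Unit 1A $350 + $2,050 = $2,400.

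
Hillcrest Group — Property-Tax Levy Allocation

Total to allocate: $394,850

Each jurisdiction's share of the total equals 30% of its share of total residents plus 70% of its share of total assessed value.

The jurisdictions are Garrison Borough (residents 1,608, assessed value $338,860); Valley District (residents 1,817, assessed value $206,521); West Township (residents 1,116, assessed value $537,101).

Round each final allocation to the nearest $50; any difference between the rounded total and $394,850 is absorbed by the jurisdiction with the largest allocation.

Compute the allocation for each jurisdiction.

Totals — residents 4,541, assessed value 1,082,482.
Combined weights (30% residents + 70% assessed value): Garrison Borough 0.3254; Valley District 0.2536; West Township 0.4211.
Unrounded shares: Garrison Borough 128,468.40; Valley District 100,129.59; West Township 166,252.02.
At nearest $50: Garrison Borough $128,450; Valley District $100,150; West Township $166,250. Sum = $394,850.
No rounding difference to absorb.

Garrison Borough: $128,450 · Valley District: $100,150 · West Township: $166,250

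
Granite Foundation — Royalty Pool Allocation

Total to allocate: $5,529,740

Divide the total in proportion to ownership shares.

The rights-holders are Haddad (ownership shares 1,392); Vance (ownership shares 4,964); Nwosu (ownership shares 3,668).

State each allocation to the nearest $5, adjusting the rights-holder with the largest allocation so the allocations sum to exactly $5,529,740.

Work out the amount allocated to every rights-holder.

Haddad: $767,895 | Vance: $2,738,395 | Nwosu: $2,023,450

Ownership shares total: 10,024.
Pro-rata amounts: Haddad 1,392/10,024 × $5,529,740 = 767,896.86; Vance 4,964/10,024 × $5,529,740 = 2,738,390.80; Nwosu 3,668/10,024 × $5,529,740 = 2,023,452.35.
At nearest $5: Haddad $767,895; Vance $2,738,390; Nwosu $2,023,450. Sum = $5,529,735.
Difference $5,529,740 − $5,529,735 = +$5 applied to largest allocation (Vance): Vance becomes $2,738,395.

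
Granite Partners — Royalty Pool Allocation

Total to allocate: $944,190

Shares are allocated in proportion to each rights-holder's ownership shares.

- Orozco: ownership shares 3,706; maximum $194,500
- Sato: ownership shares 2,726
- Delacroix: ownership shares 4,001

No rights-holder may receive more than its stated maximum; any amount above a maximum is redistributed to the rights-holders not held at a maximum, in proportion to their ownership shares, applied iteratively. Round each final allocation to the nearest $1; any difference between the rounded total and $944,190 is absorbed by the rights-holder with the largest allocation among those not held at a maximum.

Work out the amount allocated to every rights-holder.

Ownership shares total: 10,433.
Unconstrained shares: Orozco 335,394.24; Sato 246,703.91; Delacroix 362,091.84.
Cap binds for Orozco ($194,500); balance $749,690 reallocated over remaining ownership shares 6,727.
Redistributed shares: Sato 303,798.86 → $303,799; Delacroix 445,891.14 → $445,891.

Orozco: $194,500; Sato: $303,799; Delacroix: $445,891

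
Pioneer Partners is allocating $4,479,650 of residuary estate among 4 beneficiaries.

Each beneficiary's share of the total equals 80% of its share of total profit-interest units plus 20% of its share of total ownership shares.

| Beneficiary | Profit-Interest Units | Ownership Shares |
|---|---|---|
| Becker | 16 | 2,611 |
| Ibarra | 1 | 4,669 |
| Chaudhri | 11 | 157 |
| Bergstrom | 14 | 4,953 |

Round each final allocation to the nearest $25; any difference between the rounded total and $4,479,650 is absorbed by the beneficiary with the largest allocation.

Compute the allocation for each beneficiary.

Becker: $1,554,025 · Ibarra: $422,950 · Chaudhri: $949,950 · Bergstrom: $1,552,725

Totals — profit-interest units 42, ownership shares 12,390.
Combined weights (80% profit-interest units + 20% ownership shares): Becker 0.3469; Ibarra 0.0944; Chaudhri 0.2121; Bergstrom 0.3466.
Proportional shares: Becker 1,554,029.99; Ibarra 422,945.49; Chaudhri 949,946.12; Bergstrom 1,552,728.40.
At nearest $25: Becker $1,554,025; Ibarra $422,950; Chaudhri $949,950; Bergstrom $1,552,725. Sum = $4,479,650.
Rounded total matches; no reconciliation needed.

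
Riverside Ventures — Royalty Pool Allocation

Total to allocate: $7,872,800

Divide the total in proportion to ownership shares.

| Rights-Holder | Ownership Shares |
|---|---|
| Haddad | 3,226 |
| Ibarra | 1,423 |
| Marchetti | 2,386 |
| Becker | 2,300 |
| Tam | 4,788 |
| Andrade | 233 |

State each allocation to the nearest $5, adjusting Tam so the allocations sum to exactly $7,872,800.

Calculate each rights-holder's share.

Haddad: $1,769,130; Ibarra: $780,370; Marchetti: $1,308,475; Becker: $1,261,315; Tam: $2,625,735; Andrade: $127,775

Combined ownership shares = 14,356.
Unrounded shares: Haddad 3,226/14,356 × $7,872,800 = 1,769,131.57; Ibarra 1,423/14,356 × $7,872,800 = 780,370.19; Marchetti 2,386/14,356 × $7,872,800 = 1,308,477.35; Becker 2,300/14,356 × $7,872,800 = 1,261,315.13; Tam 4,788/14,356 × $7,872,800 = 2,625,729.06; Andrade 233/14,356 × $7,872,800 = 127,776.71.
At nearest $5: Haddad $1,769,130; Ibarra $780,370; Marchetti $1,308,475; Becker $1,261,315; Tam $2,625,730; Andrade $127,775. Sum = $7,872,795.
Difference $7,872,800 − $7,872,795 = +$5 applied to Tam: Tam becomes $2,625,735.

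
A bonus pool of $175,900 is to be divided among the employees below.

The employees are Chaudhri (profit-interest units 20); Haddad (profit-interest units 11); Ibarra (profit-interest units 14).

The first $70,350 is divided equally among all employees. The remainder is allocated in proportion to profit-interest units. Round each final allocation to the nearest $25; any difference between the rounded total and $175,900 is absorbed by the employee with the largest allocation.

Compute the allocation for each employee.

Chaudhri: $70,350; Haddad: $49,250; Ibarra: $56,300

$70,350 shared equally gives $23,450 per employee.
Remainder $105,550 by profit-interest units (total 45): Chaudhri 46,911.11 → $46,900; Haddad 25,801.11 → $25,800; Ibarra 32,837.78 → $32,850.
Totals: Chaudhri $23,450 + $46,900 = $70,350; Haddad $23,450 + $25,800 = $49,250; Ibarra $23,450 + $32,850 = $56,300.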